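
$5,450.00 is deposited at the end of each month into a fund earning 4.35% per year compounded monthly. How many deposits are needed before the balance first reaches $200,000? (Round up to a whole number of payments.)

Periodic rate r = 0.0435/12 per month; n is counted in months.
Ordinary annuity FV: 200,000 = 5,450 × [((1+r)^n − 1)/r].
(1+r)^n = 1 + 200,000 × r / 5,450, so n = ln(1 + 200,000·r/5,450) / ln(1+r) = 34.52.
Round up to a whole number of payments: n = 35.

35 payments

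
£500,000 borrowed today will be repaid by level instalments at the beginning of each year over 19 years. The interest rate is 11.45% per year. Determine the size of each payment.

£58,874.25

Level annuity due; solve PV = PMT × [(1 − (1+r)^−n)/r] × (1+r) for PMT.
Periodic rate r = 0.1145 per year.
With n = 19: PMT = 500,000 / ([(1 − (1+r)^−n)/r] × (1+r)) = £58,874.25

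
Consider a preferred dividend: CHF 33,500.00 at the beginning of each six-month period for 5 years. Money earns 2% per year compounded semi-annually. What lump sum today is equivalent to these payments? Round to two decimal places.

This is an annuity due: 10 payments of CHF 33,500.00 at the beginning of each six-month period.
Periodic rate r = 0.02/2 per half-year; n is counted in half-years.
PV = PMT × [(1 − (1+r)^−n)/r] × (1+r) = 33,500 × [1 − (1+r)^−10] / r × (1+r) = CHF 320,461.59

CHF 320,461.59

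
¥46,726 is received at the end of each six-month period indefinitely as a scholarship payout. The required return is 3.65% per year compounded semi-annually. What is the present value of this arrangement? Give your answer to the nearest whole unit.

¥2,560,329

Periodic rate r = 0.0365/2 per half-year.
Level perpetuity: PV = PMT / r = 46,726 / (0.0365/2) = ¥2,560,329.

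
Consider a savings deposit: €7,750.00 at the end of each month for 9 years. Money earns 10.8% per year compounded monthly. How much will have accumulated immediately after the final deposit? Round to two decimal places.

This is an ordinary annuity: 108 deposits of €7,750.00 at the end of each month.
Periodic rate r = 0.108/12 per month; n is counted in months.
FV = PMT × [((1+r)^n − 1)/r] = 7,750 × [(1+r)^108 − 1] / r = €1,405,124.95

€1,405,124.95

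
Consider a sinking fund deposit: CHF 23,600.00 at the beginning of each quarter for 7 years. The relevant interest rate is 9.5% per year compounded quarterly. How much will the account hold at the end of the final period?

CHF 945,497.11

This is an annuity due: 28 deposits of CHF 23,600.00 at the beginning of each quarter.
Periodic rate r = 0.095/4 per quarter; n is counted in quarters.
FV = PMT × [((1+r)^n − 1)/r] × (1+r) = 23,600 × [(1+r)^28 − 1] / r × (1+r) = CHF 945,497.11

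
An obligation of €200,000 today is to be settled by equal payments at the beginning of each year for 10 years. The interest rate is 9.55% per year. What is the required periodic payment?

€29,139.68

Level annuity due; solve PV = PMT × [(1 − (1+r)^−n)/r] × (1+r) for PMT.
Periodic rate r = 0.0955 per year.
With n = 10: PMT = 200,000 / ([(1 − (1+r)^−n)/r] × (1+r)) = €29,139.68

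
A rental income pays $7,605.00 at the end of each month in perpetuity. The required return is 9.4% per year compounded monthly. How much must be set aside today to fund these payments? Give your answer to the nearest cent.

$970,851.06

Periodic rate r = 0.094/12 per month.
Level perpetuity: PV = PMT / r = 7,605 / (0.094/12) = $970,851.06.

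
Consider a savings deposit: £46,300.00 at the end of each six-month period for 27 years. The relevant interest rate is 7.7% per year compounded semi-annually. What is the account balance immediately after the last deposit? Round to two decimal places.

£8,045,902.76

This is an ordinary annuity: 54 deposits of £46,300.00 at the end of each six-month period.
Periodic rate r = 0.077/2 per half-year; n is counted in half-years.
FV = PMT × [((1+r)^n − 1)/r] = 46,300 × [(1+r)^54 − 1] / r = £8,045,902.76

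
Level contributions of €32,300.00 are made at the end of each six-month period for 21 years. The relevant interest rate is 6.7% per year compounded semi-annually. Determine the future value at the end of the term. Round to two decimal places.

This is an ordinary annuity: 42 deposits of €32,300.00 at the end of each six-month period.
Periodic rate r = 0.067/2 per half-year; n is counted in half-years.
FV = PMT × [((1+r)^n − 1)/r] = 32,300 × [(1+r)^42 − 1] / r = €2,883,491.77

€2,883,491.77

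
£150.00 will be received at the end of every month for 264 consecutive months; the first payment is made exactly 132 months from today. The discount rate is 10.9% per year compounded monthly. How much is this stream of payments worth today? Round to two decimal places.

£4,587.16

Ordinary annuity of 264 payments, first payment at period 132.
Periodic rate r = 0.109/12 per month; n is counted in months.
The ordinary-annuity PV formula values the stream one period before the first payment (period 131); discount that back 131 periods:
PV₀ = 150 × [1 − (1+r)^−264] / r × (1+r)^−131 = £4,587.16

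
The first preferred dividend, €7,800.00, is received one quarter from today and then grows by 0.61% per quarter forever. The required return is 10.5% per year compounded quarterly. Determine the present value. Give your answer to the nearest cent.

Periodic rate r = 0.105/4 per quarter.
Growing perpetuity (Gordon): PV = PMT₁ / (r − g) = 7,800 / (r − 0.0061) = €387,096.77.

€387,096.77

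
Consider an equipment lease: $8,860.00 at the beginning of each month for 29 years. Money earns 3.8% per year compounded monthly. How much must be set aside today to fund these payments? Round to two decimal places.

This is an annuity due: 348 payments of $8,860.00 at the beginning of each month.
Periodic rate r = 0.038/12 per month; n is counted in months.
PV = PMT × [(1 − (1+r)^−n)/r] × (1+r) = 8,860 × [1 − (1+r)^−348] / r × (1+r) = $1,872,709.05

$1,872,709.05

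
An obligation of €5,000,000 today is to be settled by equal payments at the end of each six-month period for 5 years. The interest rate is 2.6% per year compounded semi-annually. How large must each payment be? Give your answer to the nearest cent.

€536,442.44

Level ordinary annuity; solve PV = PMT × [(1 − (1+r)^−n)/r] for PMT.
Periodic rate r = 0.026/2 per half-year; n is counted in half-years.
With n = 10: PMT = 5,000,000 / ([(1 − (1+r)^−n)/r]) = €536,442.44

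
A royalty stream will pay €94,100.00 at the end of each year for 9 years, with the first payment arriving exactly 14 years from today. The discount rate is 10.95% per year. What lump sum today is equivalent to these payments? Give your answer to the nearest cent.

€135,225.12

Ordinary annuity of 9 payments, first payment at period 14.
Periodic rate r = 0.1095 per year.
The ordinary-annuity PV formula values the stream one period before the first payment (period 13); discount that back 13 periods:
PV₀ = 94,100 × [1 − (1+r)^−9] / r × (1+r)^−13 = €135,225.12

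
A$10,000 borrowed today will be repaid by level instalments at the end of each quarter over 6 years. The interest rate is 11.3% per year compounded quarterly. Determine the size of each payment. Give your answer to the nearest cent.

Level ordinary annuity; solve PV = PMT × [(1 − (1+r)^−n)/r] for PMT.
Periodic rate r = 0.113/4 per quarter; n is counted in quarters.
With n = 24: PMT = 10,000 / ([(1 − (1+r)^−n)/r]) = A$579.40

A$579.40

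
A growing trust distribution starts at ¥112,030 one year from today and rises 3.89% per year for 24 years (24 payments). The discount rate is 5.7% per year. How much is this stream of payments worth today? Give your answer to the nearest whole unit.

¥2,100,419

Periodic rate r = 0.057 per year.
Growing ordinary annuity: PV = PMT₁ × [1 − ((1+g)/(1+r))^n] / (r − g) = 112,030 × [1 − ((1+0.0389)/(1+r))^24] / (r − 0.0389) = ¥2,100,419.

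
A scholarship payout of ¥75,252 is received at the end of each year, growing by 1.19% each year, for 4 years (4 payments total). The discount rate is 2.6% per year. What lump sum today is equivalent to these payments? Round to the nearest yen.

Periodic rate r = 0.026 per year.
Growing ordinary annuity: PV = PMT₁ × [1 − ((1+g)/(1+r))^n] / (r − g) = 75,252 × [1 − ((1+0.0119)/(1+r))^4] / (r − 0.0119) = ¥287,388.

¥287,388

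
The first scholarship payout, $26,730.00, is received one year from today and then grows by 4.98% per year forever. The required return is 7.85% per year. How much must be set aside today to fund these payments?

$931,358.89

Periodic rate r = 0.0785 per year.
Growing perpetuity (Gordon): PV = PMT₁ / (r − g) = 26,730 / (r − 0.0498) = $931,358.89.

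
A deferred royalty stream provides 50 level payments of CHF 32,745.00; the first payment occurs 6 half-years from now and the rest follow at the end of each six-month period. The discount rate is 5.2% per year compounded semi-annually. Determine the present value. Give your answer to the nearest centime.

Ordinary annuity of 50 payments, first payment at period 6.
Periodic rate r = 0.052/2 per half-year; n is counted in half-years.
The ordinary-annuity PV formula values the stream one period before the first payment (period 5); discount that back 5 periods:
PV₀ = 32,745 × [1 − (1+r)^−50] / r × (1+r)^−5 = CHF 800,782.95

CHF 800,782.95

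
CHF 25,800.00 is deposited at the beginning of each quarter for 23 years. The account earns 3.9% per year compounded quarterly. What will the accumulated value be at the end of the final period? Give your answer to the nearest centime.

This is an annuity due: 92 deposits of CHF 25,800.00 at the beginning of each quarter.
Periodic rate r = 0.039/4 per quarter; n is counted in quarters.
FV = PMT × [((1+r)^n − 1)/r] × (1+r) = 25,800 × [(1+r)^92 − 1] / r × (1+r) = CHF 3,851,900.28

CHF 3,851,900.28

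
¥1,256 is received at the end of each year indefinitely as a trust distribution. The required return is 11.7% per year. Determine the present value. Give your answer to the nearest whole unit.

Periodic rate r = 0.117 per year.
Level perpetuity: PV = PMT / r = 1,256 / (0.117) = ¥10,735.

¥10,735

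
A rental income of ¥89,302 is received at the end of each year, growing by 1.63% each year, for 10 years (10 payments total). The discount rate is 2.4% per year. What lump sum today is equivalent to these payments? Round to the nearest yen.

¥843,164

Periodic rate r = 0.024 per year.
Growing ordinary annuity: PV = PMT₁ × [1 − ((1+g)/(1+r))^n] / (r − g) = 89,302 × [1 − ((1+0.0163)/(1+r))^10] / (r − 0.0163) = ¥843,164.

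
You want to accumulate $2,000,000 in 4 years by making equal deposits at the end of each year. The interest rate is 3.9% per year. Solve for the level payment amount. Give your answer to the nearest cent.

Level ordinary annuity; solve FV = PMT × [((1+r)^n − 1)/r] for PMT.
Periodic rate r = 0.039 per year.
With n = 4: PMT = 2,000,000 / ([((1+r)^n − 1)/r]) = $471,682.17

$471,682.17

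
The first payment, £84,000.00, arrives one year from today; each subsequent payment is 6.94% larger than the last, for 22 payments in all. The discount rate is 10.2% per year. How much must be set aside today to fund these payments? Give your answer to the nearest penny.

£1,245,771.38

Periodic rate r = 0.102 per year.
Growing ordinary annuity: PV = PMT₁ × [1 − ((1+g)/(1+r))^n] / (r − g) = 84,000 × [1 − ((1+0.0694)/(1+r))^22] / (r − 0.0694) = £1,245,771.38.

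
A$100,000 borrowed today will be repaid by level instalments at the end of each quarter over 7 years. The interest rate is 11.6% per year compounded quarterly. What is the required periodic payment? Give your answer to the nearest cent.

Level ordinary annuity; solve PV = PMT × [(1 − (1+r)^−n)/r] for PMT.
Periodic rate r = 0.116/4 per quarter; n is counted in quarters.
With n = 28: PMT = 100,000 / ([(1 − (1+r)^−n)/r]) = A$5,264.37

A$5,264.37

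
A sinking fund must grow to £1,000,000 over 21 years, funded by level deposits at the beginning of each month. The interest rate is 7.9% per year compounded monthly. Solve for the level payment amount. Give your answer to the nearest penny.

Level annuity due; solve FV = PMT × [((1+r)^n − 1)/r] × (1+r) for PMT.
Periodic rate r = 0.079/12 per month; n is counted in months.
With n = 252: PMT = 1,000,000 / ([((1+r)^n − 1)/r] × (1+r)) = £1,547.79

£1,547.79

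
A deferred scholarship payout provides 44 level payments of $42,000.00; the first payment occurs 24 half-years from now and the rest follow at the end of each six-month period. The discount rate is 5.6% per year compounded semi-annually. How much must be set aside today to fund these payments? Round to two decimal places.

Ordinary annuity of 44 payments, first payment at period 24.
Periodic rate r = 0.056/2 per half-year; n is counted in half-years.
The ordinary-annuity PV formula values the stream one period before the first payment (period 23); discount that back 23 periods:
PV₀ = 42,000 × [1 − (1+r)^−44] / r × (1+r)^−23 = $558,980.16

$558,980.16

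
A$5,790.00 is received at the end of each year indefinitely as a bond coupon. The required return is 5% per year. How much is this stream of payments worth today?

A$115,800.00

Periodic rate r = 0.05 per year.
Level perpetuity: PV = PMT / r = 5,790 / (0.05) = A$115,800.00.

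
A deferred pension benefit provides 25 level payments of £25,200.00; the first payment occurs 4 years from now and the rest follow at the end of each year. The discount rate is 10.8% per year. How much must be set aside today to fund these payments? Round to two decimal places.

£158,328.08

Ordinary annuity of 25 payments, first payment at period 4.
Periodic rate r = 0.108 per year.
The ordinary-annuity PV formula values the stream one period before the first payment (period 3); discount that back 3 periods:
PV₀ = 25,200 × [1 − (1+r)^−25] / r × (1+r)^−3 = £158,328.08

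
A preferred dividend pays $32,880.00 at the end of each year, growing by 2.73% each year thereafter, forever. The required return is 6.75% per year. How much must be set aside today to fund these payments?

Periodic rate r = 0.0675 per year.
Growing perpetuity (Gordon): PV = PMT₁ / (r − g) = 32,880 / (r − 0.0273) = $817,910.45.

$817,910.45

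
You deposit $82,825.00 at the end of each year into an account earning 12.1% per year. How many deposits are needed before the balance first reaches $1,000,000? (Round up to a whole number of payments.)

8 payments

Periodic rate r = 0.121 per year.
Ordinary annuity FV: 1,000,000 = 82,825 × [((1+r)^n − 1)/r].
(1+r)^n = 1 + 1,000,000 × r / 82,825, so n = ln(1 + 1,000,000·r/82,825) / ln(1+r) = 7.88.
Round up to a whole number of payments: n = 8.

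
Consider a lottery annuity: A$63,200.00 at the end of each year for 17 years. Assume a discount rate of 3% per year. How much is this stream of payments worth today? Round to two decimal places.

This is an ordinary annuity: 17 payments of A$63,200.00 at the end of each year.
Periodic rate r = 0.03 per year.
PV = PMT × [(1 − (1+r)^−n)/r] = 63,200 × [1 − (1+r)^−17] / r = A$832,098.69

A$832,098.69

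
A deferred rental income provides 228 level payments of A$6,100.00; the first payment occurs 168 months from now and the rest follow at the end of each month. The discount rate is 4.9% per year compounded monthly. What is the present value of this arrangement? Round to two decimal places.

A$457,706.75

Ordinary annuity of 228 payments, first payment at period 168.
Periodic rate r = 0.049/12 per month; n is counted in months.
The ordinary-annuity PV formula values the stream one period before the first payment (period 167); discount that back 167 periods:
PV₀ = 6,100 × [1 − (1+r)^−228] / r × (1+r)^−167 = A$457,706.75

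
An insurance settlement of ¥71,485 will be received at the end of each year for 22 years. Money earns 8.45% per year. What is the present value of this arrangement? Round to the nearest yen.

¥703,970

This is an ordinary annuity: 22 payments of ¥71,485 at the end of each year.
Periodic rate r = 0.0845 per year.
PV = PMT × [(1 − (1+r)^−n)/r] = 71,485 × [1 − (1+r)^−22] / r = ¥703,970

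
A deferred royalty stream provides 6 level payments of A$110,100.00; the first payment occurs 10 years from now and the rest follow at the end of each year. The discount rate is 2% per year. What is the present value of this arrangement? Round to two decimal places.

A$516,041.65

Ordinary annuity of 6 payments, first payment at period 10.
Periodic rate r = 0.02 per year.
The ordinary-annuity PV formula values the stream one period before the first payment (period 9); discount that back 9 periods:
PV₀ = 110,100 × [1 − (1+r)^−6] / r × (1+r)^−9 = A$516,041.65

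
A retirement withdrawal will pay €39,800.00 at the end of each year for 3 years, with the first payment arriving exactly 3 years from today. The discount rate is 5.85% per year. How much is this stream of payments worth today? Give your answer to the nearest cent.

€95,215.72

Ordinary annuity of 3 payments, first payment at period 3.
Periodic rate r = 0.0585 per year.
The ordinary-annuity PV formula values the stream one period before the first payment (period 2); discount that back 2 periods:
PV₀ = 39,800 × [1 − (1+r)^−3] / r × (1+r)^−2 = €95,215.72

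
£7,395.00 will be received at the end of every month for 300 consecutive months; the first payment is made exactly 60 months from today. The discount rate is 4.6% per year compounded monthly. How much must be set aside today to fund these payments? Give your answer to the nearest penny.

Ordinary annuity of 300 payments, first payment at period 60.
Periodic rate r = 0.046/12 per month; n is counted in months.
The ordinary-annuity PV formula values the stream one period before the first payment (period 59); discount that back 59 periods:
PV₀ = 7,395 × [1 − (1+r)^−300] / r × (1+r)^−59 = £1,050,835.94

£1,050,835.94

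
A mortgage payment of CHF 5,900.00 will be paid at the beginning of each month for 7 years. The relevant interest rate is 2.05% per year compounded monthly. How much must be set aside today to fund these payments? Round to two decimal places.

CHF 462,104.05

This is an annuity due: 84 payments of CHF 5,900.00 at the beginning of each month.
Periodic rate r = 0.0205/12 per month; n is counted in months.
PV = PMT × [(1 − (1+r)^−n)/r] × (1+r) = 5,900 × [1 − (1+r)^−84] / r × (1+r) = CHF 462,104.05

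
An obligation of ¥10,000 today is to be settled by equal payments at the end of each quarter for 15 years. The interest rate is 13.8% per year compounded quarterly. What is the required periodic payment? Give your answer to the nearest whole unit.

¥397

Level ordinary annuity; solve PV = PMT × [(1 − (1+r)^−n)/r] for PMT.
Periodic rate r = 0.138/4 per quarter; n is counted in quarters.
With n = 60: PMT = 10,000 / ([(1 − (1+r)^−n)/r]) = ¥397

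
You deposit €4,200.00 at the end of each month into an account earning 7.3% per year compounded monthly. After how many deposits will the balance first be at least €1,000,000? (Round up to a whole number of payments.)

Periodic rate r = 0.073/12 per month; n is counted in months.
Ordinary annuity FV: 1,000,000 = 4,200 × [((1+r)^n − 1)/r].
(1+r)^n = 1 + 1,000,000 × r / 4,200, so n = ln(1 + 1,000,000·r/4,200) / ln(1+r) = 147.64.
Round up to a whole number of payments: n = 148.

148 payments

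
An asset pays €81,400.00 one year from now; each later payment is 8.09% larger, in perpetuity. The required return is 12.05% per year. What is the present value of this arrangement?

€2,055,555.56

Periodic rate r = 0.1205 per year.
Growing perpetuity (Gordon): PV = PMT₁ / (r − g) = 81,400 / (r − 0.0809) = €2,055,555.56.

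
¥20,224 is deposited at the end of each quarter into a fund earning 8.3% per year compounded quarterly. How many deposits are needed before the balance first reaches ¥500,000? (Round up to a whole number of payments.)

21 payments

Periodic rate r = 0.083/4 per quarter; n is counted in quarters.
Ordinary annuity FV: 500,000 = 20,224 × [((1+r)^n − 1)/r].
(1+r)^n = 1 + 500,000 × r / 20,224, so n = ln(1 + 500,000·r/20,224) / ln(1+r) = 20.16.
Round up to a whole number of payments: n = 21.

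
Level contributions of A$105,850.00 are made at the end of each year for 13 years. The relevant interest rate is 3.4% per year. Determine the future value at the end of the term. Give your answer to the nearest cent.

This is an ordinary annuity: 13 deposits of A$105,850.00 at the end of each year.
Periodic rate r = 0.034 per year.
FV = PMT × [((1+r)^n − 1)/r] = 105,850 × [(1+r)^13 − 1] / r = A$1,694,925.13

A$1,694,925.13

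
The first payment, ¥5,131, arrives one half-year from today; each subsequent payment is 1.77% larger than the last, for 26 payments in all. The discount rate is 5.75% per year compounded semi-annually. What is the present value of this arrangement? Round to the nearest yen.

Periodic rate r = 0.0575/2 per half-year; n is counted in half-years.
Growing ordinary annuity: PV = PMT₁ × [1 − ((1+g)/(1+r))^n] / (r − g) = 5,131 × [1 − ((1+0.0177)/(1+r))^26] / (r − 0.0177) = ¥113,675.

¥113,675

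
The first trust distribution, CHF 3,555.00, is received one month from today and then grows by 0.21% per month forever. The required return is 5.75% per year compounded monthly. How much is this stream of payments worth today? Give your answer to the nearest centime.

Periodic rate r = 0.0575/12 per month.
Growing perpetuity (Gordon): PV = PMT₁ / (r − g) = 3,555 / (r − 0.0021) = CHF 1,320,743.03.

CHF 1,320,743.03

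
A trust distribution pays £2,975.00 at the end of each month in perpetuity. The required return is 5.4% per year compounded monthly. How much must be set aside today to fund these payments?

£661,111.11

Periodic rate r = 0.054/12 per month.
Level perpetuity: PV = PMT / r = 2,975 / (0.054/12) = £661,111.11.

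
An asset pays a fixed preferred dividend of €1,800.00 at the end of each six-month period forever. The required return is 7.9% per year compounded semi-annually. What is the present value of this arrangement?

€45,569.62

Periodic rate r = 0.079/2 per half-year.
Level perpetuity: PV = PMT / r = 1,800 / (0.079/2) = €45,569.62.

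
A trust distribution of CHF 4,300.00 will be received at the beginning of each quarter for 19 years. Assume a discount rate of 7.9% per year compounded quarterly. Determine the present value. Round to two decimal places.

CHF 171,801.97

This is an annuity due: 76 payments of CHF 4,300.00 at the beginning of each quarter.
Periodic rate r = 0.079/4 per quarter; n is counted in quarters.
PV = PMT × [(1 − (1+r)^−n)/r] × (1+r) = 4,300 × [1 − (1+r)^−76] / r × (1+r) = CHF 171,801.97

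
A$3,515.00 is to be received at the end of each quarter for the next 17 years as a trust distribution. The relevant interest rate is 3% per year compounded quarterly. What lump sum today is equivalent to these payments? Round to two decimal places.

This is an ordinary annuity: 68 payments of A$3,515.00 at the end of each quarter.
Periodic rate r = 0.03/4 per quarter; n is counted in quarters.
PV = PMT × [(1 − (1+r)^−n)/r] = 3,515 × [1 − (1+r)^−68] / r = A$186,698.33

A$186,698.33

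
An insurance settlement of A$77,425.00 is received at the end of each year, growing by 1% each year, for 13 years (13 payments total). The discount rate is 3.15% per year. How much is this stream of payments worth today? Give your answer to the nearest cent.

Periodic rate r = 0.0315 per year.
Growing ordinary annuity: PV = PMT₁ × [1 − ((1+g)/(1+r))^n] / (r − g) = 77,425 × [1 − ((1+0.01)/(1+r))^13] / (r − 0.01) = A$862,613.30.

A$862,613.30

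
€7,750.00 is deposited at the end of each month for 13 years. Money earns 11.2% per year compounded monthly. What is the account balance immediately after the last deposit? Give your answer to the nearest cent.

This is an ordinary annuity: 156 deposits of €7,750.00 at the end of each month.
Periodic rate r = 0.112/12 per month; n is counted in months.
FV = PMT × [((1+r)^n − 1)/r] = 7,750 × [(1+r)^156 − 1] / r = €2,706,887.02

€2,706,887.02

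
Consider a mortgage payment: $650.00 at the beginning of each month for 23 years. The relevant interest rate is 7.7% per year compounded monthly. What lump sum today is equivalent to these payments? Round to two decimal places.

$84,502.40

This is an annuity due: 276 payments of $650.00 at the beginning of each month.
Periodic rate r = 0.077/12 per month; n is counted in months.
PV = PMT × [(1 − (1+r)^−n)/r] × (1+r) = 650 × [1 − (1+r)^−276] / r × (1+r) = $84,502.40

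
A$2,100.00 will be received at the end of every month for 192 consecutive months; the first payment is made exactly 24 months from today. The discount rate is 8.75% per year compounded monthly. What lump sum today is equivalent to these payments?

A$183,284.11

Ordinary annuity of 192 payments, first payment at period 24.
Periodic rate r = 0.0875/12 per month; n is counted in months.
The ordinary-annuity PV formula values the stream one period before the first payment (period 23); discount that back 23 periods:
PV₀ = 2,100 × [1 − (1+r)^−192] / r × (1+r)^−23 = A$183,284.11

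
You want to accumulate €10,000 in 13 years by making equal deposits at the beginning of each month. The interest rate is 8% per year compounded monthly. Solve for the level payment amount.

€36.40

Level annuity due; solve FV = PMT × [((1+r)^n − 1)/r] × (1+r) for PMT.
Periodic rate r = 0.08/12 per month; n is counted in months.
With n = 156: PMT = 10,000 / ([((1+r)^n − 1)/r] × (1+r)) = €36.40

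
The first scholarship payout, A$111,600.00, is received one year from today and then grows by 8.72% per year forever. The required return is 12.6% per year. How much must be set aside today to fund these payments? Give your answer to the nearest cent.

Periodic rate r = 0.126 per year.
Growing perpetuity (Gordon): PV = PMT₁ / (r − g) = 111,600 / (r − 0.0872) = A$2,876,288.66.

A$2,876,288.66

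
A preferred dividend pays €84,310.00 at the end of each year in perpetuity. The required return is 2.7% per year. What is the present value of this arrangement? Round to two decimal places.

€3,122,592.59

Periodic rate r = 0.027 per year.
Level perpetuity: PV = PMT / r = 84,310 / (0.027) = €3,122,592.59.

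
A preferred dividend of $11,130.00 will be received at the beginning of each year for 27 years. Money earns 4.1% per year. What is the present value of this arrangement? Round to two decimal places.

This is an annuity due: 27 payments of $11,130.00 at the beginning of each year.
Periodic rate r = 0.041 per year.
PV = PMT × [(1 − (1+r)^−n)/r] × (1+r) = 11,130 × [1 − (1+r)^−27] / r × (1+r) = $187,095.84

$187,095.84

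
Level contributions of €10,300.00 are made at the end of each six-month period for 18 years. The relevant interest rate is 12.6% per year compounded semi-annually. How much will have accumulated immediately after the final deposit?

€1,311,175.74

This is an ordinary annuity: 36 deposits of €10,300.00 at the end of each six-month period.
Periodic rate r = 0.126/2 per half-year; n is counted in half-years.
FV = PMT × [((1+r)^n − 1)/r] = 10,300 × [(1+r)^36 − 1] / r = €1,311,175.74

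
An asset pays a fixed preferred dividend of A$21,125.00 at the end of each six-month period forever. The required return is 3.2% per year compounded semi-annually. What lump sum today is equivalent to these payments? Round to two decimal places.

A$1,320,312.50

Periodic rate r = 0.032/2 per half-year.
Level perpetuity: PV = PMT / r = 21,125 / (0.032/2) = A$1,320,312.50.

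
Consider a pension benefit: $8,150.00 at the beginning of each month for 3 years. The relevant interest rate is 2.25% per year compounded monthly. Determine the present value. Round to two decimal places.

This is an annuity due: 36 payments of $8,150.00 at the beginning of each month.
Periodic rate r = 0.0225/12 per month; n is counted in months.
PV = PMT × [(1 − (1+r)^−n)/r] × (1+r) = 8,150 × [1 − (1+r)^−36] / r × (1+r) = $283,991.53

$283,991.53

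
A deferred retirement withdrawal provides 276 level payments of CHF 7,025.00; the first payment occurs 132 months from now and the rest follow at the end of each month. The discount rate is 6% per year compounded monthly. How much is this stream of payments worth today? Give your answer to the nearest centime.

CHF 546,468.74

Ordinary annuity of 276 payments, first payment at period 132.
Periodic rate r = 0.06/12 per month; n is counted in months.
The ordinary-annuity PV formula values the stream one period before the first payment (period 131); discount that back 131 periods:
PV₀ = 7,025 × [1 − (1+r)^−276] / r × (1+r)^−131 = CHF 546,468.74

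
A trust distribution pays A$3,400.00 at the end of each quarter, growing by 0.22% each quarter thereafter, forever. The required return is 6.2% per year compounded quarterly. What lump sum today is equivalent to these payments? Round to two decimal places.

Periodic rate r = 0.062/4 per quarter.
Growing perpetuity (Gordon): PV = PMT₁ / (r − g) = 3,400 / (r − 0.0022) = A$255,639.10.

A$255,639.10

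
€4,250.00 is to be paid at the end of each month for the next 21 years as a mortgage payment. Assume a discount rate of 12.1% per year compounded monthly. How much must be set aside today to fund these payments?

This is an ordinary annuity: 252 payments of €4,250.00 at the end of each month.
Periodic rate r = 0.121/12 per month; n is counted in months.
PV = PMT × [(1 − (1+r)^−n)/r] = 4,250 × [1 − (1+r)^−252] / r = €387,854.33

€387,854.33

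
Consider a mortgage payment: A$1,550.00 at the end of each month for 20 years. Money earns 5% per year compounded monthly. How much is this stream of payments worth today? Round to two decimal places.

This is an ordinary annuity: 240 payments of A$1,550.00 at the end of each month.
Periodic rate r = 0.05/12 per month; n is counted in months.
PV = PMT × [(1 − (1+r)^−n)/r] = 1,550 × [1 − (1+r)^−240] / r = A$234,864.24

A$234,864.24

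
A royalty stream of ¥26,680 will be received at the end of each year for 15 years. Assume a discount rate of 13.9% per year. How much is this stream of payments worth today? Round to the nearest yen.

¥164,696

This is an ordinary annuity: 15 payments of ¥26,680 at the end of each year.
Periodic rate r = 0.139 per year.
PV = PMT × [(1 − (1+r)^−n)/r] = 26,680 × [1 − (1+r)^−15] / r = ¥164,696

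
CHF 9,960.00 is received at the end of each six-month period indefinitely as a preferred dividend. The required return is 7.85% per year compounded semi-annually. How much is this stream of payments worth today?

Periodic rate r = 0.0785/2 per half-year.
Level perpetuity: PV = PMT / r = 9,960 / (0.0785/2) = CHF 253,757.96.

CHF 253,757.96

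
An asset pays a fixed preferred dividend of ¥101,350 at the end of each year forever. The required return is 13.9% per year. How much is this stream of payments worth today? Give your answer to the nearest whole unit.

Periodic rate r = 0.139 per year.
Level perpetuity: PV = PMT / r = 101,350 / (0.139) = ¥729,137.

¥729,137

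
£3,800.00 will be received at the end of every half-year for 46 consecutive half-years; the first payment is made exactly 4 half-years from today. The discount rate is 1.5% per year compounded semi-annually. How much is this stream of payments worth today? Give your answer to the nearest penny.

£144,106.03

Ordinary annuity of 46 payments, first payment at period 4.
Periodic rate r = 0.015/2 per half-year; n is counted in half-years.
The ordinary-annuity PV formula values the stream one period before the first payment (period 3); discount that back 3 periods:
PV₀ = 3,800 × [1 − (1+r)^−46] / r × (1+r)^−3 = £144,106.03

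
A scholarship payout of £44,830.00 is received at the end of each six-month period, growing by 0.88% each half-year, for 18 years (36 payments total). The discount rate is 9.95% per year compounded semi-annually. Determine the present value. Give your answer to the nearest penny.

Periodic rate r = 0.0995/2 per half-year; n is counted in half-years.
Growing ordinary annuity: PV = PMT₁ × [1 − ((1+g)/(1+r))^n] / (r − g) = 44,830 × [1 − ((1+0.0088)/(1+r))^36] / (r − 0.0088) = £833,409.82.

£833,409.82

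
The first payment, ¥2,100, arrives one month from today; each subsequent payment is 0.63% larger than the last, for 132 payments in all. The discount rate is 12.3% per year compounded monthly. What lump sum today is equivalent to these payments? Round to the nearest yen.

Periodic rate r = 0.123/12 per month; n is counted in months.
Growing ordinary annuity: PV = PMT₁ × [1 − ((1+g)/(1+r))^n] / (r − g) = 2,100 × [1 − ((1+0.0063)/(1+r))^132] / (r − 0.0063) = ¥214,660.

¥214,660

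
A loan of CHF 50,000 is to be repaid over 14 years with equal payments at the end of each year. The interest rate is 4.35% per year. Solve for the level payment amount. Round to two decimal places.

CHF 4,843.47

Level ordinary annuity; solve PV = PMT × [(1 − (1+r)^−n)/r] for PMT.
Periodic rate r = 0.0435 per year.
With n = 14: PMT = 50,000 / ([(1 − (1+r)^−n)/r]) = CHF 4,843.47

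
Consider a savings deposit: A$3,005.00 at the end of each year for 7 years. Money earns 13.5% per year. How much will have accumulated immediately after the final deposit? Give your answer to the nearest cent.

This is an ordinary annuity: 7 deposits of A$3,005.00 at the end of each year.
Periodic rate r = 0.135 per year.
FV = PMT × [((1+r)^n − 1)/r] = 3,005 × [(1+r)^7 − 1] / r = A$31,751.68

A$31,751.68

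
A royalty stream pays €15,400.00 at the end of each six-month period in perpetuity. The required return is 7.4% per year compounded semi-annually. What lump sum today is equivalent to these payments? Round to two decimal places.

Periodic rate r = 0.074/2 per half-year.
Level perpetuity: PV = PMT / r = 15,400 / (0.074/2) = €416,216.22.

€416,216.22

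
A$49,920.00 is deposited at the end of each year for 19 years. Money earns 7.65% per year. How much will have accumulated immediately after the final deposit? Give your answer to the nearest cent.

A$1,995,218.14

This is an ordinary annuity: 19 deposits of A$49,920.00 at the end of each year.
Periodic rate r = 0.0765 per year.
FV = PMT × [((1+r)^n − 1)/r] = 49,920 × [(1+r)^19 − 1] / r = A$1,995,218.14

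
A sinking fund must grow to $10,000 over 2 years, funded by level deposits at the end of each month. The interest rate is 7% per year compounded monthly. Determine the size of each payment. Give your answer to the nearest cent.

$389.39

Level ordinary annuity; solve FV = PMT × [((1+r)^n − 1)/r] for PMT.
Periodic rate r = 0.07/12 per month; n is counted in months.
With n = 24: PMT = 10,000 / ([((1+r)^n − 1)/r]) = $389.39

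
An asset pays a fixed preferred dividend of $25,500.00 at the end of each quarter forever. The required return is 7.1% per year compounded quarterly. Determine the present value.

Periodic rate r = 0.071/4 per quarter.
Level perpetuity: PV = PMT / r = 25,500 / (0.071/4) = $1,436,619.72.

$1,436,619.72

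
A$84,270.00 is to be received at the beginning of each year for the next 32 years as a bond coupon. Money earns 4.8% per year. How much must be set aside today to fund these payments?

This is an annuity due: 32 payments of A$84,270.00 at the beginning of each year.
Periodic rate r = 0.048 per year.
PV = PMT × [(1 − (1+r)^−n)/r] × (1+r) = 84,270 × [1 − (1+r)^−32] / r × (1+r) = A$1,429,471.71

A$1,429,471.71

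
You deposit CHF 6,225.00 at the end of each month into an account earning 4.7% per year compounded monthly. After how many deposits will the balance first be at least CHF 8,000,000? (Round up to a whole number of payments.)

Periodic rate r = 0.047/12 per month; n is counted in months.
Ordinary annuity FV: 8,000,000 = 6,225 × [((1+r)^n − 1)/r].
(1+r)^n = 1 + 8,000,000 × r / 6,225, so n = ln(1 + 8,000,000·r/6,225) / ln(1+r) = 459.79.
Round up to a whole number of payments: n = 460.

460 payments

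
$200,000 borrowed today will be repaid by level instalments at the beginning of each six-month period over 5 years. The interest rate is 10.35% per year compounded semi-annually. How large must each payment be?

$24,836.22

Level annuity due; solve PV = PMT × [(1 − (1+r)^−n)/r] × (1+r) for PMT.
Periodic rate r = 0.1035/2 per half-year; n is counted in half-years.
With n = 10: PMT = 200,000 / ([(1 − (1+r)^−n)/r] × (1+r)) = $24,836.22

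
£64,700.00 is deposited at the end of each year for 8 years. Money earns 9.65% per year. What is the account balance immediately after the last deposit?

£730,559.23

This is an ordinary annuity: 8 deposits of £64,700.00 at the end of each year.
Periodic rate r = 0.0965 per year.
FV = PMT × [((1+r)^n − 1)/r] = 64,700 × [(1+r)^8 − 1] / r = £730,559.23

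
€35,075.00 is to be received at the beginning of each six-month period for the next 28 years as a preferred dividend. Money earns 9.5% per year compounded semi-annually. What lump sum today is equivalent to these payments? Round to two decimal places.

€715,974.27

This is an annuity due: 56 payments of €35,075.00 at the beginning of each six-month period.
Periodic rate r = 0.095/2 per half-year; n is counted in half-years.
PV = PMT × [(1 − (1+r)^−n)/r] × (1+r) = 35,075 × [1 − (1+r)^−56] / r × (1+r) = €715,974.27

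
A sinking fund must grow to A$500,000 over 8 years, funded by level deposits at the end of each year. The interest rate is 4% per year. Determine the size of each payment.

A$54,263.92

Level ordinary annuity; solve FV = PMT × [((1+r)^n − 1)/r] for PMT.
Periodic rate r = 0.04 per year.
With n = 8: PMT = 500,000 / ([((1+r)^n − 1)/r]) = A$54,263.92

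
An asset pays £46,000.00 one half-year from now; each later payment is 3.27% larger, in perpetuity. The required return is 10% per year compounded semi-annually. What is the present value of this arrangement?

Periodic rate r = 0.1/2 per half-year.
Growing perpetuity (Gordon): PV = PMT₁ / (r − g) = 46,000 / (r − 0.0327) = £2,658,959.54.

£2,658,959.54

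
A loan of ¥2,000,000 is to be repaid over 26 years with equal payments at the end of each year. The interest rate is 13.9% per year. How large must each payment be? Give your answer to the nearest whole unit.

Level ordinary annuity; solve PV = PMT × [(1 − (1+r)^−n)/r] for PMT.
Periodic rate r = 0.139 per year.
With n = 26: PMT = 2,000,000 / ([(1 − (1+r)^−n)/r]) = ¥287,759

¥287,759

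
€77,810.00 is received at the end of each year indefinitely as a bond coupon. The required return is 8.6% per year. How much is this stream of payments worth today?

Periodic rate r = 0.086 per year.
Level perpetuity: PV = PMT / r = 77,810 / (0.086) = €904,767.44.

€904,767.44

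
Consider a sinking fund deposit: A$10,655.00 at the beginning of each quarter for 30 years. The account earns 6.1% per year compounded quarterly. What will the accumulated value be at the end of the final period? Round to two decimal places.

A$3,651,960.76

This is an annuity due: 120 deposits of A$10,655.00 at the beginning of each quarter.
Periodic rate r = 0.061/4 per quarter; n is counted in quarters.
FV = PMT × [((1+r)^n − 1)/r] × (1+r) = 10,655 × [(1+r)^120 − 1] / r × (1+r) = A$3,651,960.76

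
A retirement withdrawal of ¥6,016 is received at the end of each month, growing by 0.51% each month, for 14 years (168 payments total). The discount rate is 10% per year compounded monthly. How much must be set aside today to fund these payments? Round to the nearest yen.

¥775,887

Periodic rate r = 0.1/12 per month; n is counted in months.
Growing ordinary annuity: PV = PMT₁ × [1 − ((1+g)/(1+r))^n] / (r − g) = 6,016 × [1 − ((1+0.0051)/(1+r))^168] / (r − 0.0051) = ¥775,887.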